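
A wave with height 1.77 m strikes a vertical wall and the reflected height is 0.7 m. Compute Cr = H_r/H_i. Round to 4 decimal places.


Cr = H_r / H_i
Cr = 0.7 / 1.77
Cr = 0.3955

0.3955


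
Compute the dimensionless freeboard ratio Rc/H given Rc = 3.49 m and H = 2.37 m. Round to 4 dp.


Relative freeboard = Rc / H
= 3.49 / 2.37
= 1.4726

1.4726


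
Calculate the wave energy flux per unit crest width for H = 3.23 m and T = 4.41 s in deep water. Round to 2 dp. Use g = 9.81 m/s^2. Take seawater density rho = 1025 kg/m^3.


P = rho * g^2 * H^2 * T / (32 * pi)
P = 1025 * 9.81^2 * 3.23^2 * 4.41 / (32 * pi)
P = 1025 * 96.2361 * 10.4329 * 4.41 / 100.53096
P = 45144.58 W/m

45144.58


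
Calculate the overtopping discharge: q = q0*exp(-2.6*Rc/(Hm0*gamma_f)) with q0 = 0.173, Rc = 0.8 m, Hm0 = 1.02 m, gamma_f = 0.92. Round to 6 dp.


q = q0 * exp(-2.6 * Rc / (Hm0 * gamma_f))
Exponent = -2.6 * 0.8 / (1.02 * 0.92)
= -2.6 * 0.8 / 0.9384
= -2.216539
exp(-2.216539) = 0.108986
q = 0.173 * 0.108986
q = 0.018855 m^3/s/m

0.018855


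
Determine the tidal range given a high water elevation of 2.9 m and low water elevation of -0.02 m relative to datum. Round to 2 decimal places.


Tidal range = High water - Low water
Tidal range = 2.9 - (-0.02)
Tidal range = 2.92 m

2.92


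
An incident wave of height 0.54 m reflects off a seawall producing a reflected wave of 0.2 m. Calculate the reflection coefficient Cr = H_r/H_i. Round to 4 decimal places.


Cr = H_r / H_i
Cr = 0.2 / 0.54
Cr = 0.3704

0.3704


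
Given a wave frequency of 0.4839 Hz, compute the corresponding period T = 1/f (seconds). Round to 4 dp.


T = 1 / f
T = 1 / 0.4839
T = 2.0665 s

2.0665


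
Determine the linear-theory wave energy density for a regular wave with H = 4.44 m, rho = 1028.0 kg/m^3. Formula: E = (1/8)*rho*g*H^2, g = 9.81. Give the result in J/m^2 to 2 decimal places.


E = (1/8) * rho * g * H^2
E = (1/8) * 1028.0 * 9.81 * 4.44^2
E = 0.125 * 1028.0 * 9.81 * 19.7136
E = 24850.67 J/m^2

24850.67


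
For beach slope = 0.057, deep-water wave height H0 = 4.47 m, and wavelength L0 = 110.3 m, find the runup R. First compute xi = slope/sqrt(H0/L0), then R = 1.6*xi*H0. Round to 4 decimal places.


xi = slope / sqrt(H0/L0)
H0/L0 = 4.47/110.3 = 0.040526
sqrt(0.040526) = 0.201310
xi = 0.057 / 0.201310 = 0.283145
R = 1.6 * xi * H0 = 1.6 * 0.283145 * 4.47
R = 2.0251 m

2.0251


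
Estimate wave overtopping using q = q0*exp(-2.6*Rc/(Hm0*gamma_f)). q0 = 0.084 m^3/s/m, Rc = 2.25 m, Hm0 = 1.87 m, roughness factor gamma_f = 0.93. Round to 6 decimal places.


q = q0 * exp(-2.6 * Rc / (Hm0 * gamma_f))
Exponent = -2.6 * 2.25 / (1.87 * 0.93)
= -2.6 * 2.25 / 1.7391
= -3.363809
exp(-3.363809) = 0.034603
q = 0.084 * 0.034603
q = 0.002907 m^3/s/m

0.002907


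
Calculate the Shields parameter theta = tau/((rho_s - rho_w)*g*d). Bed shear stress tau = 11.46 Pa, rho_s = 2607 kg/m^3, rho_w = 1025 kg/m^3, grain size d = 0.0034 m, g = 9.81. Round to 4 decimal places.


theta = tau / ((rho_s - rho_w) * g * d)
rho_s - rho_w = 2607 - 1025 = 1582
Denominator = 1582 * 9.81 * 0.0034 = 52.766028
theta = 11.46 / 52.766028
theta = 0.2172

0.2172


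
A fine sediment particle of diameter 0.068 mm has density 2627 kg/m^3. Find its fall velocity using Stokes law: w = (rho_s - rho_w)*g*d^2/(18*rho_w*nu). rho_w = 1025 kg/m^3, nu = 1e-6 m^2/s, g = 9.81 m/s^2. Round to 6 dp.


w = (rho_s - rho_w) * g * d^2 / (18 * rho_w * nu)
d = 0.068 mm = 0.000068 m
rho_s - rho_w = 2627 - 1025 = 1602
Numerator = 1602 * 9.81 * (0.000068)^2 = 0.000072669027
Denominator = 18 * 1025 * 1e-6 = 0.018450
w = 0.003939 m/s

0.003939


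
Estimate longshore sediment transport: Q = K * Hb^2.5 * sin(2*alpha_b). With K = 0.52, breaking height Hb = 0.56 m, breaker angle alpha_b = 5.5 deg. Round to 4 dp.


Q = K * Hb^2.5 * sin(2 * alpha_b)
Hb^2.5 = 0.56^2.5 = 0.234677
sin(2 * 5.5) = sin(11.0) = 0.190809
Q = 0.52 * 0.234677 * 0.190809
Q = 0.0233 m^3/s

0.0233


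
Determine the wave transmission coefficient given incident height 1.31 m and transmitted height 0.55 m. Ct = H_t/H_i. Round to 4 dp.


Ct = H_t / H_i
Ct = 0.55 / 1.31
Ct = 0.4198

0.4198


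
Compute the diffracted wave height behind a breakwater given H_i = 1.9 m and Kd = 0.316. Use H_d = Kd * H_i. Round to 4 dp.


H_d = Kd * H_i
H_d = 0.316 * 1.9
H_d = 0.6004 m

0.6004


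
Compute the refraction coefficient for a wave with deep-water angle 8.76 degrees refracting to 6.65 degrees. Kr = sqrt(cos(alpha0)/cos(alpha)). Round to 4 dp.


Kr = sqrt(cos(alpha0) / cos(alpha))
cos(8.76) = 0.988335
cos(6.65) = 0.993272
Kr = sqrt(0.988335 / 0.993272)
Kr = sqrt(0.995029)
Kr = 0.9975

0.9975


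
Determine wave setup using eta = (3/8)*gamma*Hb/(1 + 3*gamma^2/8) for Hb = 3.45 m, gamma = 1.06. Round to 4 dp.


eta = (3/8) * gamma * Hb / (1 + 3*gamma^2/8)
Numerator = (3/8) * 1.06 * 3.45 = 1.371375
Denominator = 1 + 3*1.06^2/8 = 1 + 0.421350 = 1.421350
eta = 1.371375 / 1.421350
eta = 0.9648 m

0.9648


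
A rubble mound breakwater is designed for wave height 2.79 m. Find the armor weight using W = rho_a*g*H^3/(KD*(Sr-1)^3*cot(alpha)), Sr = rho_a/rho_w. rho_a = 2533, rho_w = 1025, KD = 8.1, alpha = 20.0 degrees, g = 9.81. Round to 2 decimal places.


Sr = rho_a / rho_w = 2533 / 1025 = 2.471220
(Sr - 1) = 1.471220
(Sr - 1)^3 = 3.184435
cot(20.0) = 1 / tan(20.0) = 1 / 0.363970 = 2.747477
Numerator = 2533 * 9.81 * 2.79^3 = 539655.7477
Denominator = 8.1 * 3.184435 * 2.747477 = 70.868229
W = 539655.7477 / 70.868229
W = 7614.92 N

7614.92


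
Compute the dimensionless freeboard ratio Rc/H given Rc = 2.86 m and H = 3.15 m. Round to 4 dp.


Relative freeboard = Rc / H
= 2.86 / 3.15
= 0.9079

0.9079


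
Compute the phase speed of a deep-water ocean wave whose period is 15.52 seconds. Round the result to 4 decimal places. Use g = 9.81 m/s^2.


We use the deep-water celerity formula:
C = g * T / (2 * pi)
C = 9.81 * 15.52 / (2 * 3.14159...)
C = 152.251200 / 6.283185
C = 24.2315 m/s

24.2315


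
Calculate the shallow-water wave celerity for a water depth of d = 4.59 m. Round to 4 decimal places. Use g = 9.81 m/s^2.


Using the shallow-water approximation:
C = sqrt(g * d) = sqrt(9.81 * 4.59)
C = sqrt(45.0279)
C = 6.7103 m/s

6.7103


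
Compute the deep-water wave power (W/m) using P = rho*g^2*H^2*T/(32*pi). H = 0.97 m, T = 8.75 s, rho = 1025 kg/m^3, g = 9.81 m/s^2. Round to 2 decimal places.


P = rho * g^2 * H^2 * T / (32 * pi)
P = 1025 * 9.81^2 * 0.97^2 * 8.75 / (32 * pi)
P = 1025 * 96.2361 * 0.9409 * 8.75 / 100.53096
P = 8078.18 W/m

8078.18


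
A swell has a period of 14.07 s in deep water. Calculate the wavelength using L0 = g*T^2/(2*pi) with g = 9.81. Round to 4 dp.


L0 = g * T^2 / (2 * pi)
L0 = 9.81 * 14.07^2 / (2 * pi)
L0 = 9.81 * 197.9649 / 6.28319
L0 = 1942.0357 / 6.28319
L0 = 309.0846 m

309.0846


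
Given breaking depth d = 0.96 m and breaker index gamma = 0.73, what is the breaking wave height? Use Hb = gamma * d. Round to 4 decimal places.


Hb = gamma * d
Hb = 0.73 * 0.96
Hb = 0.7008 m

0.7008


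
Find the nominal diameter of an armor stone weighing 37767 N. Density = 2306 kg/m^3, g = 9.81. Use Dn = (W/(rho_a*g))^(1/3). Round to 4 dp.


V = W / (rho_a * g)
V = 37767 / (2306 * 9.81)
V = 37767 / 22621.86
V = 1.669491 m^3
Dn = V^(1/3) = 1.669491^(1/3)
Dn = 1.1863 m

1.1863


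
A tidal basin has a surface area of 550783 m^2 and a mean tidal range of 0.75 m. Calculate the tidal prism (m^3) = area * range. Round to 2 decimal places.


Tidal prism = Area * Tidal range
P = 550783 * 0.75
P = 413087.25 m^3

413087.25


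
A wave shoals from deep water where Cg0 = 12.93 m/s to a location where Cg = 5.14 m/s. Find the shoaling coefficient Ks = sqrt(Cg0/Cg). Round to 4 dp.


Ks = sqrt(Cg0 / Cg)
Ks = sqrt(12.93 / 5.14)
Ks = sqrt(2.5156)
Ks = 1.5861

1.5861


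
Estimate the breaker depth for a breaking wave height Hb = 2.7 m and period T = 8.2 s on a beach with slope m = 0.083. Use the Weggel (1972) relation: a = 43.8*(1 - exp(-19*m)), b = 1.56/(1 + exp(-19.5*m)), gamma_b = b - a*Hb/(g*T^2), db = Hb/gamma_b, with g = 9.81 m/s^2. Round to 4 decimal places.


a = 43.8 * (1 - exp(-19 * m))
exp(-19 * 0.083) = exp(-1.5770) = 0.206594
a = 43.8 * (1 - 0.206594) = 34.751185
b = 1.56 / (1 + exp(-19.5 * m))
exp(-19.5 * 0.083) = exp(-1.6185) = 0.198196
b = 1.56 / (1 + 0.198196) = 1.301958
Hb / (g * T^2) = 2.7 / (9.81 * 8.2^2) = 2.7 / 659.6244 = 0.00409324
gamma_b = b - a * Hb/(g*T^2) = 1.301958 - 34.751185 * 0.00409324 = 1.159713
db = Hb / gamma_b = 2.7 / 1.159713
db = 2.3282 m

2.3282


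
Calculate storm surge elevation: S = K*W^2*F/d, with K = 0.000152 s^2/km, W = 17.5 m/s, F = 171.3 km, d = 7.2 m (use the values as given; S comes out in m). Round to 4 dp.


S = K * W^2 * F / d
W^2 = 17.5^2 = 306.25
S = 0.000152 * 306.25 * 171.3 / 7.2
Numerator = 0.000152 * 306.25 * 171.3 = 7.974015
S = 7.974015 / 7.2 = 1.1075 m

1.1075


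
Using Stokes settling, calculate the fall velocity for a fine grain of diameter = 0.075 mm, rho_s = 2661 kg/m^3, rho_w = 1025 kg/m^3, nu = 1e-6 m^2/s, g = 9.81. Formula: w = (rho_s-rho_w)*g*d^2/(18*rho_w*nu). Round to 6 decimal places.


w = (rho_s - rho_w) * g * d^2 / (18 * rho_w * nu)
d = 0.075 mm = 0.000075 m
rho_s - rho_w = 2661 - 1025 = 1636
Numerator = 1636 * 9.81 * (0.000075)^2 = 0.000090276525
Denominator = 18 * 1025 * 1e-6 = 0.018450
w = 0.004893 m/s

0.004893


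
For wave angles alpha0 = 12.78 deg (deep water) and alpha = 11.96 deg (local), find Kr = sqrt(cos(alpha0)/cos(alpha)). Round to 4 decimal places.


Kr = sqrt(cos(alpha0) / cos(alpha))
cos(12.78) = 0.975227
cos(11.96) = 0.978293
Kr = sqrt(0.975227 / 0.978293)
Kr = sqrt(0.996866)
Kr = 0.9984

0.9984


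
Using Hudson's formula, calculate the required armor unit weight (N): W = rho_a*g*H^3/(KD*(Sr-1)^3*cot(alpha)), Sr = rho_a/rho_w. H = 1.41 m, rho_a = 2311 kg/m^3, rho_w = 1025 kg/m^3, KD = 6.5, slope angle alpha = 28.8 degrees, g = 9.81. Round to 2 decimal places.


Sr = rho_a / rho_w = 2311 / 1025 = 2.254634
(Sr - 1) = 1.254634
(Sr - 1)^3 = 1.974928
cot(28.8) = 1 / tan(28.8) = 1 / 0.549755 = 1.818993
Numerator = 2311 * 9.81 * 1.41^3 = 63551.5710
Denominator = 6.5 * 1.974928 * 1.818993 = 23.350477
W = 63551.5710 / 23.350477
W = 2721.64 N

2721.64


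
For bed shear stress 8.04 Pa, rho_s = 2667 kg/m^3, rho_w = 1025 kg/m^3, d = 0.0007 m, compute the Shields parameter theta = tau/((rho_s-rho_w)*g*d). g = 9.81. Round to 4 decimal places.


theta = tau / ((rho_s - rho_w) * g * d)
rho_s - rho_w = 2667 - 1025 = 1642
Denominator = 1642 * 9.81 * 0.0007 = 11.275614
theta = 8.04 / 11.275614
theta = 0.7130

0.7130


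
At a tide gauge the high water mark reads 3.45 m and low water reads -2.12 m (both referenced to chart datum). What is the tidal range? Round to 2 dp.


Tidal range = High water - Low water
Tidal range = 3.45 - (-2.12)
Tidal range = 5.57 m

5.57


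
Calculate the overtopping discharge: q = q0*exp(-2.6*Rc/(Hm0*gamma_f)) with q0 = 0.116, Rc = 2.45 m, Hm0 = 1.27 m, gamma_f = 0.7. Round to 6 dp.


q = q0 * exp(-2.6 * Rc / (Hm0 * gamma_f))
Exponent = -2.6 * 2.45 / (1.27 * 0.7)
= -2.6 * 2.45 / 0.8890
= -7.165354
exp(-7.165354) = 0.000773
q = 0.116 * 0.000773
q = 0.000090 m^3/s/m

0.000090


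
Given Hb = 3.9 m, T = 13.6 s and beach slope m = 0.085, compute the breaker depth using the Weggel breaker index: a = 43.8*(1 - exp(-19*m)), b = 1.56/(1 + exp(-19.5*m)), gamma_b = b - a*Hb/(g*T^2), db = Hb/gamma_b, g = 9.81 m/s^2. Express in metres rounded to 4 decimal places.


a = 43.8 * (1 - exp(-19 * m))
exp(-19 * 0.085) = exp(-1.6150) = 0.198891
a = 43.8 * (1 - 0.198891) = 35.088589
b = 1.56 / (1 + exp(-19.5 * m))
exp(-19.5 * 0.085) = exp(-1.6575) = 0.190615
b = 1.56 / (1 + 0.190615) = 1.310247
Hb / (g * T^2) = 3.9 / (9.81 * 13.6^2) = 3.9 / 1814.4576 = 0.00214940
gamma_b = b - a * Hb/(g*T^2) = 1.310247 - 35.088589 * 0.00214940 = 1.234828
db = Hb / gamma_b = 3.9 / 1.234828
db = 3.1583 m

3.1583


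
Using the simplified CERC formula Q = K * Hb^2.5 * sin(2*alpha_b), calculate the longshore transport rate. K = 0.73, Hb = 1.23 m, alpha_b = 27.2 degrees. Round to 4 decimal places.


Q = K * Hb^2.5 * sin(2 * alpha_b)
Hb^2.5 = 1.23^2.5 = 1.677887
sin(2 * 27.2) = sin(54.4) = 0.813101
Q = 0.73 * 1.677887 * 0.813101
Q = 0.9959 m^3/s

0.9959


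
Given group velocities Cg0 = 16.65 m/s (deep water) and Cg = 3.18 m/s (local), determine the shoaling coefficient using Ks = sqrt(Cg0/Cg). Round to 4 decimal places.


Ks = sqrt(Cg0 / Cg)
Ks = sqrt(16.65 / 3.18)
Ks = sqrt(5.2358)
Ks = 2.2882

2.2882


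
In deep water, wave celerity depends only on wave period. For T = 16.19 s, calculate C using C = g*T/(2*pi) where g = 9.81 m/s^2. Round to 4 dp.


We use the deep-water celerity formula:
C = g * T / (2 * pi)
C = 9.81 * 16.19 / (2 * 3.14159...)
C = 158.823900 / 6.283185
C = 25.2776 m/s

25.2776


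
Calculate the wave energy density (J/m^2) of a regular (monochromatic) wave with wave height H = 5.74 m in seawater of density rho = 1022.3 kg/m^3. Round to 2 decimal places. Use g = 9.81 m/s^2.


E = (1/8) * rho * g * H^2
E = (1/8) * 1022.3 * 9.81 * 5.74^2
E = 0.125 * 1022.3 * 9.81 * 32.9476
E = 41302.96 J/m^2

41302.96


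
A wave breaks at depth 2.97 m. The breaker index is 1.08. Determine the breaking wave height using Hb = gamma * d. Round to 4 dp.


Hb = gamma * d
Hb = 1.08 * 2.97
Hb = 3.2076 m

3.2076


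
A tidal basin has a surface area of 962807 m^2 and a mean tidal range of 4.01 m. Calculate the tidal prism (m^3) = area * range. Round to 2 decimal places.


Tidal prism = Area * Tidal range
P = 962807 * 4.01
P = 3860856.07 m^3

3860856.07


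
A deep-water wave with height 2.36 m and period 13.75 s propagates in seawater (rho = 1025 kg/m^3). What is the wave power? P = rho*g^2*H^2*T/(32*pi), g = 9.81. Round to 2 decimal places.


P = rho * g^2 * H^2 * T / (32 * pi)
P = 1025 * 9.81^2 * 2.36^2 * 13.75 / (32 * pi)
P = 1025 * 96.2361 * 5.5696 * 13.75 / 100.53096
P = 75143.04 W/m

75143.04


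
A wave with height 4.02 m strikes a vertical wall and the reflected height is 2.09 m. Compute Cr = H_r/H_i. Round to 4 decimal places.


Cr = H_r / H_i
Cr = 2.09 / 4.02
Cr = 0.5199

0.5199


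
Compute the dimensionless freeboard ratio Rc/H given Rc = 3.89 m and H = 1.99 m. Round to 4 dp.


Relative freeboard = Rc / H
= 3.89 / 1.99
= 1.9548

1.9548


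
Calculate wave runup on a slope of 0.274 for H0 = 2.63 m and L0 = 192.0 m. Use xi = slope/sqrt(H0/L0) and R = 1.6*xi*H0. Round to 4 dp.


xi = slope / sqrt(H0/L0)
H0/L0 = 2.63/192.0 = 0.013698
sqrt(0.013698) = 0.117038
xi = 0.274 / 0.117038 = 2.341118
R = 1.6 * xi * H0 = 1.6 * 2.341118 * 2.63
R = 9.8514 m

9.8514


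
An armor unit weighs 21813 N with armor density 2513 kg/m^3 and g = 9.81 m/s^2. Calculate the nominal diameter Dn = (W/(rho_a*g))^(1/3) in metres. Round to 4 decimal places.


V = W / (rho_a * g)
V = 21813 / (2513 * 9.81)
V = 21813 / 24652.53
V = 0.884818 m^3
Dn = V^(1/3) = 0.884818^(1/3)
Dn = 0.9600 m

0.9600


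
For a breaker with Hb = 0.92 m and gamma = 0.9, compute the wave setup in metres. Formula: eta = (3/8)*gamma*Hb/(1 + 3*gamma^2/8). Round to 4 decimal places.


eta = (3/8) * gamma * Hb / (1 + 3*gamma^2/8)
Numerator = (3/8) * 0.9 * 0.92 = 0.310500
Denominator = 1 + 3*0.9^2/8 = 1 + 0.303750 = 1.303750
eta = 0.310500 / 1.303750
eta = 0.2382 m

0.2382


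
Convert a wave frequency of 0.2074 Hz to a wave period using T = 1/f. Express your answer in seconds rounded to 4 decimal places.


T = 1 / f
T = 1 / 0.2074
T = 4.8216 s

4.8216


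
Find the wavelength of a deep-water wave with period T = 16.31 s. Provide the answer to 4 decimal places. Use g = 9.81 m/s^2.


L0 = g * T^2 / (2 * pi)
L0 = 9.81 * 16.31^2 / (2 * pi)
L0 = 9.81 * 266.0161 / 6.28319
L0 = 2609.6179 / 6.28319
L0 = 415.3336 m

415.3336


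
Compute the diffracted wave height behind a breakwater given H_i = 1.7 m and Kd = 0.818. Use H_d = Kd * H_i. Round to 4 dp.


H_d = Kd * H_i
H_d = 0.818 * 1.7
H_d = 1.3906 m

1.3906


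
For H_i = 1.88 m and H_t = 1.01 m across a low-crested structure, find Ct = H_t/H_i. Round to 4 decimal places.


Ct = H_t / H_i
Ct = 1.01 / 1.88
Ct = 0.5372

0.5372


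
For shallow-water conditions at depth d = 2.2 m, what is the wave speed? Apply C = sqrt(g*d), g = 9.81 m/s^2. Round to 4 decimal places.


Using the shallow-water approximation:
C = sqrt(g * d) = sqrt(9.81 * 2.2)
C = sqrt(21.5820)
C = 4.6456 m/s

4.6456


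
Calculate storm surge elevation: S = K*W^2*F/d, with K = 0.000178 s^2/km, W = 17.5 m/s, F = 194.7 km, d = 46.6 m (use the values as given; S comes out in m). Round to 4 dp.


S = K * W^2 * F / d
W^2 = 17.5^2 = 306.25
S = 0.000178 * 306.25 * 194.7 / 46.6
Numerator = 0.000178 * 306.25 * 194.7 = 10.613584
S = 10.613584 / 46.6 = 0.2278 m

0.2278


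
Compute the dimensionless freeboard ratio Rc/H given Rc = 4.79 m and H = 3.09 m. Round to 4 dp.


Relative freeboard = Rc / H
= 4.79 / 3.09
= 1.5502

1.5502


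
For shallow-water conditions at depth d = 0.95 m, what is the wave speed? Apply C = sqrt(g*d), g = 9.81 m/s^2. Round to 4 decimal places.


Using the shallow-water approximation:
C = sqrt(g * d) = sqrt(9.81 * 0.95)
C = sqrt(9.3195)
C = 3.0528 m/s

3.0528


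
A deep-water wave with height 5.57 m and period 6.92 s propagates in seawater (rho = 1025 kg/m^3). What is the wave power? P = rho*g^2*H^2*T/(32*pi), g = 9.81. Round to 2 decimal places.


P = rho * g^2 * H^2 * T / (32 * pi)
P = 1025 * 9.81^2 * 5.57^2 * 6.92 / (32 * pi)
P = 1025 * 96.2361 * 31.0249 * 6.92 / 100.53096
P = 210658.27 W/m

210658.27


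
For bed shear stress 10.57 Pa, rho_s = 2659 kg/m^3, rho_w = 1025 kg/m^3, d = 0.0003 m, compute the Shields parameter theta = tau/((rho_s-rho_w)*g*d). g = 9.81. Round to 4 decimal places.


theta = tau / ((rho_s - rho_w) * g * d)
rho_s - rho_w = 2659 - 1025 = 1634
Denominator = 1634 * 9.81 * 0.0003 = 4.808862
theta = 10.57 / 4.808862
theta = 2.1980

2.1980


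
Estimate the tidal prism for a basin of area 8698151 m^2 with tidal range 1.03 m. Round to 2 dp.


Tidal prism = Area * Tidal range
P = 8698151 * 1.03
P = 8959095.53 m^3

8959095.53


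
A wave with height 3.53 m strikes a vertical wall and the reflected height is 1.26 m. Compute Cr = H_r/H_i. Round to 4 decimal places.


Cr = H_r / H_i
Cr = 1.26 / 3.53
Cr = 0.3569

0.3569


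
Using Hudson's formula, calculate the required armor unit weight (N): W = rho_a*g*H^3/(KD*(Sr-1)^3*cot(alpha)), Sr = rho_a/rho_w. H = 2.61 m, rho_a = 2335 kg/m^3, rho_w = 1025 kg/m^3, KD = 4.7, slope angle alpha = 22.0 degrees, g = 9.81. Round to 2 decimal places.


Sr = rho_a / rho_w = 2335 / 1025 = 2.278049
(Sr - 1) = 1.278049
(Sr - 1)^3 = 2.087576
cot(22.0) = 1 / tan(22.0) = 1 / 0.404026 = 2.475087
Numerator = 2335 * 9.81 * 2.61^3 = 407265.3052
Denominator = 4.7 * 2.087576 * 2.475087 = 24.284580
W = 407265.3052 / 24.284580
W = 16770.53 N

16770.53


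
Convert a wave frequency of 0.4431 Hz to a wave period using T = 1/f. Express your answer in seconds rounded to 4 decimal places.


T = 1 / f
T = 1 / 0.4431
T = 2.2568 s

2.2568


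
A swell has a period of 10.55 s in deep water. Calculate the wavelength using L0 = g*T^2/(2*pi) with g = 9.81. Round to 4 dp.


L0 = g * T^2 / (2 * pi)
L0 = 9.81 * 10.55^2 / (2 * pi)
L0 = 9.81 * 111.3025 / 6.28319
L0 = 1091.8775 / 6.28319
L0 = 173.7777 m

173.7777


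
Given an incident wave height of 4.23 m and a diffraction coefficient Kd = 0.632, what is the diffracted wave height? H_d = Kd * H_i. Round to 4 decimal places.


H_d = Kd * H_i
H_d = 0.632 * 4.23
H_d = 2.6734 m

2.6734


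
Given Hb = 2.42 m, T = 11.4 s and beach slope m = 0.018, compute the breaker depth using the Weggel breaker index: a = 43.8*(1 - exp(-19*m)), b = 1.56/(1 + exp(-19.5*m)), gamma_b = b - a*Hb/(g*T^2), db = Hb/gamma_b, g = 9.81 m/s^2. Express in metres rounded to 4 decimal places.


a = 43.8 * (1 - exp(-19 * m))
exp(-19 * 0.018) = exp(-0.3420) = 0.710348
a = 43.8 * (1 - 0.710348) = 12.686749
b = 1.56 / (1 + exp(-19.5 * m))
exp(-19.5 * 0.018) = exp(-0.3510) = 0.703984
b = 1.56 / (1 + 0.703984) = 0.915502
Hb / (g * T^2) = 2.42 / (9.81 * 11.4^2) = 2.42 / 1274.9076 = 0.00189818
gamma_b = b - a * Hb/(g*T^2) = 0.915502 - 12.686749 * 0.00189818 = 0.891420
db = Hb / gamma_b = 2.42 / 0.891420
db = 2.7148 m

2.7148


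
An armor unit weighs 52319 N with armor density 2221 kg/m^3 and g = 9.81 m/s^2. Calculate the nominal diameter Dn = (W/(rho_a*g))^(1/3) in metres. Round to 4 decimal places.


V = W / (rho_a * g)
V = 52319 / (2221 * 9.81)
V = 52319 / 21788.01
V = 2.401275 m^3
Dn = V^(1/3) = 2.401275^(1/3)
Dn = 1.3391 m

1.3391


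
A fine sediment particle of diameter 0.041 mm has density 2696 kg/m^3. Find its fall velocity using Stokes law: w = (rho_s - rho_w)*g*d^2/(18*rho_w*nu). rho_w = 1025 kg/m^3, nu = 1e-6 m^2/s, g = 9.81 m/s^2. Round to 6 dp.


w = (rho_s - rho_w) * g * d^2 / (18 * rho_w * nu)
d = 0.041 mm = 0.000041 m
rho_s - rho_w = 2696 - 1025 = 1671
Numerator = 1671 * 9.81 * (0.000041)^2 = 0.000027555809
Denominator = 18 * 1025 * 1e-6 = 0.018450
w = 0.001494 m/s

0.001494


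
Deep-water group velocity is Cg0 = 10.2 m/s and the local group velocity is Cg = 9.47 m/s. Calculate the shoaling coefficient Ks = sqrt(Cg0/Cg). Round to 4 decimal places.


Ks = sqrt(Cg0 / Cg)
Ks = sqrt(10.2 / 9.47)
Ks = sqrt(1.0771)
Ks = 1.0378

1.0378


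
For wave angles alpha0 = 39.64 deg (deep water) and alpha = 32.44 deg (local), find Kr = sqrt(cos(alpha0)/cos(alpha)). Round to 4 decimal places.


Kr = sqrt(cos(alpha0) / cos(alpha))
cos(39.64) = 0.770068
cos(32.44) = 0.843954
Kr = sqrt(0.770068 / 0.843954)
Kr = sqrt(0.912453)
Kr = 0.9552

0.9552


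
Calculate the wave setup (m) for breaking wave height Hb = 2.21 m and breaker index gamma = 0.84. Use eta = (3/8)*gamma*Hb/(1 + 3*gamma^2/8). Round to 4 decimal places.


eta = (3/8) * gamma * Hb / (1 + 3*gamma^2/8)
Numerator = (3/8) * 0.84 * 2.21 = 0.696150
Denominator = 1 + 3*0.84^2/8 = 1 + 0.264600 = 1.264600
eta = 0.696150 / 1.264600
eta = 0.5505 m

0.5505


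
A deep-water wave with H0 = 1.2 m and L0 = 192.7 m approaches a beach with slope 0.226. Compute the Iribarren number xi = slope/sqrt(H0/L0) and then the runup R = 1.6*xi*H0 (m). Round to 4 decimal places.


xi = slope / sqrt(H0/L0)
H0/L0 = 1.2/192.7 = 0.006227
sqrt(0.006227) = 0.078913
xi = 0.226 / 0.078913 = 2.863905
R = 1.6 * xi * H0 = 1.6 * 2.863905 * 1.2
R = 5.4987 m

5.4987


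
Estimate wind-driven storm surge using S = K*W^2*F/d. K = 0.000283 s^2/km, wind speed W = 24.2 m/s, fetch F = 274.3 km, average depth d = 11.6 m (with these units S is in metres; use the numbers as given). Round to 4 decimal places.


S = K * W^2 * F / d
W^2 = 24.2^2 = 585.64
S = 0.000283 * 585.64 * 274.3 / 11.6
Numerator = 0.000283 * 585.64 * 274.3 = 45.461418
S = 45.461418 / 11.6 = 3.9191 m

3.9191


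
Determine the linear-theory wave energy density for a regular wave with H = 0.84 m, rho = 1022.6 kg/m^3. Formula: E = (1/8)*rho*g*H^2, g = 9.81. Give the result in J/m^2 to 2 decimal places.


E = (1/8) * rho * g * H^2
E = (1/8) * 1022.6 * 9.81 * 0.84^2
E = 0.125 * 1022.6 * 9.81 * 0.7056
E = 884.80 J/m^2

884.80


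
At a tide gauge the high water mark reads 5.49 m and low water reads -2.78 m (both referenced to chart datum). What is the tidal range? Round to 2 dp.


Tidal range = High water - Low water
Tidal range = 5.49 - (-2.78)
Tidal range = 8.27 m

8.27


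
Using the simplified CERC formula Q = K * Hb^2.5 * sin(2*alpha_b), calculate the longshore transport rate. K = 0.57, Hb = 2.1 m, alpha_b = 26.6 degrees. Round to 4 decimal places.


Q = K * Hb^2.5 * sin(2 * alpha_b)
Hb^2.5 = 2.1^2.5 = 6.390697
sin(2 * 26.6) = sin(53.2) = 0.800731
Q = 0.57 * 6.390697 * 0.800731
Q = 2.9168 m^3/s

2.9168


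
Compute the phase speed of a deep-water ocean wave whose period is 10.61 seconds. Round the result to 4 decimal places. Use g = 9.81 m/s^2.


We use the deep-water celerity formula:
C = g * T / (2 * pi)
C = 9.81 * 10.61 / (2 * 3.14159...)
C = 104.084100 / 6.283185
C = 16.5655 m/s

16.5655


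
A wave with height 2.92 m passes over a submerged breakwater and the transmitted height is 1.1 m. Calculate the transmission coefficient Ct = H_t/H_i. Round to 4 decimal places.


Ct = H_t / H_i
Ct = 1.1 / 2.92
Ct = 0.3767

0.3767


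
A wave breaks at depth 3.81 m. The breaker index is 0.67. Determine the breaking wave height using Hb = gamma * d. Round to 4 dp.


Hb = gamma * d
Hb = 0.67 * 3.81
Hb = 2.5527 m

2.5527


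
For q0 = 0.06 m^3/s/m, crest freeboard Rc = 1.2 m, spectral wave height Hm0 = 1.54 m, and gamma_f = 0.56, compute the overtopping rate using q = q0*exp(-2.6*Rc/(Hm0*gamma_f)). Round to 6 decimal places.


q = q0 * exp(-2.6 * Rc / (Hm0 * gamma_f))
Exponent = -2.6 * 1.2 / (1.54 * 0.56)
= -2.6 * 1.2 / 0.8624
= -3.617811
exp(-3.617811) = 0.026841
q = 0.06 * 0.026841
q = 0.001610 m^3/s/m

0.001610


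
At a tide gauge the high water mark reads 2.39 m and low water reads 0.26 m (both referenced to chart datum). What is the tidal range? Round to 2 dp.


Tidal range = High water - Low water
Tidal range = 2.39 - (0.26)
Tidal range = 2.13 m

2.13


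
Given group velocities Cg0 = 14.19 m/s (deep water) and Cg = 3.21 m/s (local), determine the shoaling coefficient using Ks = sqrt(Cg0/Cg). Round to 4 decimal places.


Ks = sqrt(Cg0 / Cg)
Ks = sqrt(14.19 / 3.21)
Ks = sqrt(4.4206)
Ks = 2.1025

2.1025


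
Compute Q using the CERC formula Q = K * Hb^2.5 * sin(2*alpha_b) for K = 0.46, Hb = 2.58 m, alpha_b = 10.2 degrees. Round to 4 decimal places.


Q = K * Hb^2.5 * sin(2 * alpha_b)
Hb^2.5 = 2.58^2.5 = 10.691762
sin(2 * 10.2) = sin(20.4) = 0.348572
Q = 0.46 * 10.691762 * 0.348572
Q = 1.7144 m^3/s

1.7144


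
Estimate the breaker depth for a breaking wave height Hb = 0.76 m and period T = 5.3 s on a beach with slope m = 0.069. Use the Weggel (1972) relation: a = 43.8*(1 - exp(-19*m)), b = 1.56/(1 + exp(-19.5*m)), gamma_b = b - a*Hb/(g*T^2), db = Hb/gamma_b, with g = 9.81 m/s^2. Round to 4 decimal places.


a = 43.8 * (1 - exp(-19 * m))
exp(-19 * 0.069) = exp(-1.3110) = 0.269550
a = 43.8 * (1 - 0.269550) = 31.993694
b = 1.56 / (1 + exp(-19.5 * m))
exp(-19.5 * 0.069) = exp(-1.3455) = 0.260409
b = 1.56 / (1 + 0.260409) = 1.237693
Hb / (g * T^2) = 0.76 / (9.81 * 5.3^2) = 0.76 / 275.5629 = 0.00275799
gamma_b = b - a * Hb/(g*T^2) = 1.237693 - 31.993694 * 0.00275799 = 1.149455
db = Hb / gamma_b = 0.76 / 1.149455
db = 0.6612 m

0.6612


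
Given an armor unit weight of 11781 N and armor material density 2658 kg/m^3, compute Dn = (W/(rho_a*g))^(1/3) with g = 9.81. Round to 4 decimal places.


V = W / (rho_a * g)
V = 11781 / (2658 * 9.81)
V = 11781 / 26074.98
V = 0.451812 m^3
Dn = V^(1/3) = 0.451812^(1/3)
Dn = 0.7673 m

0.7673


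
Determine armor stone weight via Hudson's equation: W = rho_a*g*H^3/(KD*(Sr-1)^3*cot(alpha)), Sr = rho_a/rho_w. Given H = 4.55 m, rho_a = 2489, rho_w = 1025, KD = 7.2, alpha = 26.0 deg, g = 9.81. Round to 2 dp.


Sr = rho_a / rho_w = 2489 / 1025 = 2.428293
(Sr - 1) = 1.428293
(Sr - 1)^3 = 2.913746
cot(26.0) = 1 / tan(26.0) = 1 / 0.487733 = 2.050304
Numerator = 2489 * 9.81 * 4.55^3 = 2300001.3660
Denominator = 7.2 * 2.913746 * 2.050304 = 43.013260
W = 2300001.3660 / 43.013260
W = 53471.92 N

53471.92


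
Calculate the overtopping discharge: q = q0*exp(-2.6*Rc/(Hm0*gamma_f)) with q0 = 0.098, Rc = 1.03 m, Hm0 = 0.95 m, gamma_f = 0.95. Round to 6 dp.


q = q0 * exp(-2.6 * Rc / (Hm0 * gamma_f))
Exponent = -2.6 * 1.03 / (0.95 * 0.95)
= -2.6 * 1.03 / 0.9025
= -2.967313
exp(-2.967313) = 0.051441
q = 0.098 * 0.051441
q = 0.005041 m^3/s/m

0.005041


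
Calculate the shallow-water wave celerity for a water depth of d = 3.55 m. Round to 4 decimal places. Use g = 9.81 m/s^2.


Using the shallow-water approximation:
C = sqrt(g * d) = sqrt(9.81 * 3.55)
C = sqrt(34.8255)
C = 5.9013 m/s

5.9013


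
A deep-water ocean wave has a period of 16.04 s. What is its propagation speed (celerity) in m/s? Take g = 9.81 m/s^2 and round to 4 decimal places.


We use the deep-water celerity formula:
C = g * T / (2 * pi)
C = 9.81 * 16.04 / (2 * 3.14159...)
C = 157.352400 / 6.283185
C = 25.0434 m/s

25.0434


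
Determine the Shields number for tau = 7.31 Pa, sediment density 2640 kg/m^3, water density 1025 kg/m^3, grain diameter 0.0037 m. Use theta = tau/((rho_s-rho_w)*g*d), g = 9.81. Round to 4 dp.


theta = tau / ((rho_s - rho_w) * g * d)
rho_s - rho_w = 2640 - 1025 = 1615
Denominator = 1615 * 9.81 * 0.0037 = 58.619655
theta = 7.31 / 58.619655
theta = 0.1247

0.1247


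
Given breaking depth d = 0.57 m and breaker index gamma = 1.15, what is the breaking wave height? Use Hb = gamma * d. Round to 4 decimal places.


Hb = gamma * d
Hb = 1.15 * 0.57
Hb = 0.6555 m

0.6555


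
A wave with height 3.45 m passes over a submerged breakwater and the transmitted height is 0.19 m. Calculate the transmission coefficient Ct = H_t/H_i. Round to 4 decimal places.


Ct = H_t / H_i
Ct = 0.19 / 3.45
Ct = 0.0551

0.0551


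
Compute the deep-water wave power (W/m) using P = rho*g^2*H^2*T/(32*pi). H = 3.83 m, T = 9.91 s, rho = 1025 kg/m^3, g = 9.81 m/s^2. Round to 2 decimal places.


P = rho * g^2 * H^2 * T / (32 * pi)
P = 1025 * 9.81^2 * 3.83^2 * 9.91 / (32 * pi)
P = 1025 * 96.2361 * 14.6689 * 9.91 / 100.53096
P = 142637.34 W/m

142637.34


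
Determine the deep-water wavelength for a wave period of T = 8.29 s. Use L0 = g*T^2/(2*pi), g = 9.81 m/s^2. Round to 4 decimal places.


L0 = g * T^2 / (2 * pi)
L0 = 9.81 * 8.29^2 / (2 * pi)
L0 = 9.81 * 68.7241 / 6.28319
L0 = 674.1834 / 6.28319
L0 = 107.2996 m

107.2996


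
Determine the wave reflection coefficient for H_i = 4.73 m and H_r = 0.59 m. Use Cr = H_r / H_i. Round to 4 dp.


Cr = H_r / H_i
Cr = 0.59 / 4.73
Cr = 0.1247

0.1247


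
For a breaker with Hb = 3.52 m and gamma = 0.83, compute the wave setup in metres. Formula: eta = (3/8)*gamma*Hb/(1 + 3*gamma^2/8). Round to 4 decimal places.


eta = (3/8) * gamma * Hb / (1 + 3*gamma^2/8)
Numerator = (3/8) * 0.83 * 3.52 = 1.095600
Denominator = 1 + 3*0.83^2/8 = 1 + 0.258338 = 1.258338
eta = 1.095600 / 1.258338
eta = 0.8707 m

0.8707


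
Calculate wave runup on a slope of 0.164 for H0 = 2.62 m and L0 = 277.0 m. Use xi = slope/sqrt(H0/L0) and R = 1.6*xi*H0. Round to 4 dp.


xi = slope / sqrt(H0/L0)
H0/L0 = 2.62/277.0 = 0.009458
sqrt(0.009458) = 0.097255
xi = 0.164 / 0.097255 = 1.686293
R = 1.6 * xi * H0 = 1.6 * 1.686293 * 2.62
R = 7.0689 m

7.0689


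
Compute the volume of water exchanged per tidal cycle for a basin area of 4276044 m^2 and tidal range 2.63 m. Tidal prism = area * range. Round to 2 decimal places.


Tidal prism = Area * Tidal range
P = 4276044 * 2.63
P = 11245995.72 m^3

11245995.72


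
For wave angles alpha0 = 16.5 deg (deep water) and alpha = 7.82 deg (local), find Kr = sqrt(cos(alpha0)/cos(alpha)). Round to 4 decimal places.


Kr = sqrt(cos(alpha0) / cos(alpha))
cos(16.5) = 0.958820
cos(7.82) = 0.990700
Kr = sqrt(0.958820 / 0.990700)
Kr = sqrt(0.967820)
Kr = 0.9838

0.9838


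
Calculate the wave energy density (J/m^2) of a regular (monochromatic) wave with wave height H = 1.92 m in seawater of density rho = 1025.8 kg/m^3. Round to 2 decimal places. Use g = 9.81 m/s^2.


E = (1/8) * rho * g * H^2
E = (1/8) * 1025.8 * 9.81 * 1.92^2
E = 0.125 * 1025.8 * 9.81 * 3.6864
E = 4637.08 J/m^2

4637.08


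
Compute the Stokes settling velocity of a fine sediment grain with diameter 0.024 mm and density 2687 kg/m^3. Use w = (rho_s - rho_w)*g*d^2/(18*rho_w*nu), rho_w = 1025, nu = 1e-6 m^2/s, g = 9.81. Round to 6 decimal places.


w = (rho_s - rho_w) * g * d^2 / (18 * rho_w * nu)
d = 0.024 mm = 0.000024 m
rho_s - rho_w = 2687 - 1025 = 1662
Numerator = 1662 * 9.81 * (0.000024)^2 = 0.000009391231
Denominator = 18 * 1025 * 1e-6 = 0.018450
w = 0.000509 m/s

0.000509


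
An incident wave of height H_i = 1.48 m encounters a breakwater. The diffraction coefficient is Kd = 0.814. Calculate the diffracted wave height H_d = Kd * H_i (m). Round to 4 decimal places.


H_d = Kd * H_i
H_d = 0.814 * 1.48
H_d = 1.2047 m

1.2047


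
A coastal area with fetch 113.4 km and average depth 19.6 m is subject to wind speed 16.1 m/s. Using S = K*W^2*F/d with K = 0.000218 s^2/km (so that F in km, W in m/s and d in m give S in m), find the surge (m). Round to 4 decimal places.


S = K * W^2 * F / d
W^2 = 16.1^2 = 259.21
S = 0.000218 * 259.21 * 113.4 / 19.6
Numerator = 0.000218 * 259.21 * 113.4 = 6.407982
S = 6.407982 / 19.6 = 0.3269 m

0.3269


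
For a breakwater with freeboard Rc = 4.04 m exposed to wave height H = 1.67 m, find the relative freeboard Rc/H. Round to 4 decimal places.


Relative freeboard = Rc / H
= 4.04 / 1.67
= 2.4192

2.4192


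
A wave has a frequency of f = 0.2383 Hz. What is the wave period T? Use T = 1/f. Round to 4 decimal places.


T = 1 / f
T = 1 / 0.2383
T = 4.1964 s

4.1964


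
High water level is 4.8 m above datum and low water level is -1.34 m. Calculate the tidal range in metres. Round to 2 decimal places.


Tidal range = High water - Low water
Tidal range = 4.8 - (-1.34)
Tidal range = 6.14 m

6.14


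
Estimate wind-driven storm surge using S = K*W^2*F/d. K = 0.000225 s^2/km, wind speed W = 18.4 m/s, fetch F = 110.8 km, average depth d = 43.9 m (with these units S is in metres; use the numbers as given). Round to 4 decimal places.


S = K * W^2 * F / d
W^2 = 18.4^2 = 338.56
S = 0.000225 * 338.56 * 110.8 / 43.9
Numerator = 0.000225 * 338.56 * 110.8 = 8.440301
S = 8.440301 / 43.9 = 0.1923 m

0.1923


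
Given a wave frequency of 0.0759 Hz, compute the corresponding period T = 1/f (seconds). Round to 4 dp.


T = 1 / f
T = 1 / 0.0759
T = 13.1752 s

13.1752


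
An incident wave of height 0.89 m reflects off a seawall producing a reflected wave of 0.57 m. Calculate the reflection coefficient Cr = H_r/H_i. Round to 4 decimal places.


Cr = H_r / H_i
Cr = 0.57 / 0.89
Cr = 0.6404

0.6404


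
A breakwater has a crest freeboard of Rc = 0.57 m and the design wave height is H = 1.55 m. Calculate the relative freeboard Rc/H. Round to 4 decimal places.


Relative freeboard = Rc / H
= 0.57 / 1.55
= 0.3677

0.3677


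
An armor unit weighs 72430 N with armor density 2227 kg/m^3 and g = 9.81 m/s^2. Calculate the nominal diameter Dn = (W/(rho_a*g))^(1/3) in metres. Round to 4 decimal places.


V = W / (rho_a * g)
V = 72430 / (2227 * 9.81)
V = 72430 / 21846.87
V = 3.315349 m^3
Dn = V^(1/3) = 3.315349^(1/3)
Dn = 1.4911 m

1.4911


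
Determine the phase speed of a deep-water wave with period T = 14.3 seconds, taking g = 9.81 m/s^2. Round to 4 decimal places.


We use the deep-water celerity formula:
C = g * T / (2 * pi)
C = 9.81 * 14.3 / (2 * 3.14159...)
C = 140.283000 / 6.283185
C = 22.3267 m/s

22.3267


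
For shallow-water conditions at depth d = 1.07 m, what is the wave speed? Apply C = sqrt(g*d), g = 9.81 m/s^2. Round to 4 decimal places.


Using the shallow-water approximation:
C = sqrt(g * d) = sqrt(9.81 * 1.07)
C = sqrt(10.4967)
C = 3.2399 m/s

3.2399


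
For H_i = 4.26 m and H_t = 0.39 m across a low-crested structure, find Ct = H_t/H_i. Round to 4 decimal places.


Ct = H_t / H_i
Ct = 0.39 / 4.26
Ct = 0.0915

0.0915


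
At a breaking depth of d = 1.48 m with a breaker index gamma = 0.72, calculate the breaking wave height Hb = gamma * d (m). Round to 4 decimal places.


Hb = gamma * d
Hb = 0.72 * 1.48
Hb = 1.0656 m

1.0656


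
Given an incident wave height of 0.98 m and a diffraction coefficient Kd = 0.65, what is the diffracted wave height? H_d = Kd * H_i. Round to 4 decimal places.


H_d = Kd * H_i
H_d = 0.65 * 0.98
H_d = 0.6370 m

0.6370


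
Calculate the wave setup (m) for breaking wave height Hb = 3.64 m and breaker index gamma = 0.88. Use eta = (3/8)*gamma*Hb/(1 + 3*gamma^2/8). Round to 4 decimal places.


eta = (3/8) * gamma * Hb / (1 + 3*gamma^2/8)
Numerator = (3/8) * 0.88 * 3.64 = 1.201200
Denominator = 1 + 3*0.88^2/8 = 1 + 0.290400 = 1.290400
eta = 1.201200 / 1.290400
eta = 0.9309 m

0.9309


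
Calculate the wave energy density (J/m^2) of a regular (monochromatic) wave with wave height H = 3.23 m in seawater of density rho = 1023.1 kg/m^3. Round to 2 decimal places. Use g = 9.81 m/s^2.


E = (1/8) * rho * g * H^2
E = (1/8) * 1023.1 * 9.81 * 3.23^2
E = 0.125 * 1023.1 * 9.81 * 10.4329
E = 13088.87 J/m^2

13088.87


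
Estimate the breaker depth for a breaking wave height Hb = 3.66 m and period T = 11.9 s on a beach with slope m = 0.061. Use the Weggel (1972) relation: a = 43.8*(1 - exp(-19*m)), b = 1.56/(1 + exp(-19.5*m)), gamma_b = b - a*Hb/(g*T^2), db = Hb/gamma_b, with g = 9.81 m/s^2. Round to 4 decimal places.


a = 43.8 * (1 - exp(-19 * m))
exp(-19 * 0.061) = exp(-1.1590) = 0.313800
a = 43.8 * (1 - 0.313800) = 30.055568
b = 1.56 / (1 + exp(-19.5 * m))
exp(-19.5 * 0.061) = exp(-1.1895) = 0.304373
b = 1.56 / (1 + 0.304373) = 1.195977
Hb / (g * T^2) = 3.66 / (9.81 * 11.9^2) = 3.66 / 1389.1941 = 0.00263462
gamma_b = b - a * Hb/(g*T^2) = 1.195977 - 30.055568 * 0.00263462 = 1.116792
db = Hb / gamma_b = 3.66 / 1.116792
db = 3.2772 m

3.2772


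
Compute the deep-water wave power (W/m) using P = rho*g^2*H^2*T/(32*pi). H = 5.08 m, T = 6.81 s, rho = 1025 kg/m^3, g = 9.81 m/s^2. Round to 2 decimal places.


P = rho * g^2 * H^2 * T / (32 * pi)
P = 1025 * 9.81^2 * 5.08^2 * 6.81 / (32 * pi)
P = 1025 * 96.2361 * 25.8064 * 6.81 / 100.53096
P = 172439.42 W/m

172439.42


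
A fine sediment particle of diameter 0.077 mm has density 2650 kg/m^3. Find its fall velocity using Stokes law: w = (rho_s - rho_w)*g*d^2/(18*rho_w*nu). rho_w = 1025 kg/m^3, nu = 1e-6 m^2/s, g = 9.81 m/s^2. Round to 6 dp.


w = (rho_s - rho_w) * g * d^2 / (18 * rho_w * nu)
d = 0.077 mm = 0.000077 m
rho_s - rho_w = 2650 - 1025 = 1625
Numerator = 1625 * 9.81 * (0.000077)^2 = 0.000094515671
Denominator = 18 * 1025 * 1e-6 = 0.018450
w = 0.005123 m/s

0.005123


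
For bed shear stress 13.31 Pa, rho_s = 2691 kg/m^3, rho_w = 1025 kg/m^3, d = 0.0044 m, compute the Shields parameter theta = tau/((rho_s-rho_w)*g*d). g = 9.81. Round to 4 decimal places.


theta = tau / ((rho_s - rho_w) * g * d)
rho_s - rho_w = 2691 - 1025 = 1666
Denominator = 1666 * 9.81 * 0.0044 = 71.911224
theta = 13.31 / 71.911224
theta = 0.1851

0.1851


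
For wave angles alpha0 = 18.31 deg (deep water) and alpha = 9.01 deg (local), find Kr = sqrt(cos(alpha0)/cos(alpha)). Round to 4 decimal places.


Kr = sqrt(cos(alpha0) / cos(alpha))
cos(18.31) = 0.949371
cos(9.01) = 0.987661
Kr = sqrt(0.949371 / 0.987661)
Kr = sqrt(0.961231)
Kr = 0.9804

0.9804


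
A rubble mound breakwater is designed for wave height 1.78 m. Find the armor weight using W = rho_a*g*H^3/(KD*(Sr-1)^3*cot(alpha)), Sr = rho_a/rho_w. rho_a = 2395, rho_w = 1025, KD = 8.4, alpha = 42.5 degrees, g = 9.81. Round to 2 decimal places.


Sr = rho_a / rho_w = 2395 / 1025 = 2.336585
(Sr - 1) = 1.336585
(Sr - 1)^3 = 2.387757
cot(42.5) = 1 / tan(42.5) = 1 / 0.916331 = 1.091309
Numerator = 2395 * 9.81 * 1.78^3 = 132505.6913
Denominator = 8.4 * 2.387757 * 1.091309 = 21.888547
W = 132505.6913 / 21.888547
W = 6053.65 N

6053.65


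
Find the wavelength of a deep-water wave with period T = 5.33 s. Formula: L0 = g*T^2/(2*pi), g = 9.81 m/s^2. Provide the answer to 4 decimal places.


L0 = g * T^2 / (2 * pi)
L0 = 9.81 * 5.33^2 / (2 * pi)
L0 = 9.81 * 28.4089 / 6.28319
L0 = 278.6913 / 6.28319
L0 = 44.3551 m

44.3551


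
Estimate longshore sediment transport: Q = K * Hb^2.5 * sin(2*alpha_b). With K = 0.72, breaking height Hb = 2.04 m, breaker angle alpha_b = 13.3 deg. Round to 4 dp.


Q = K * Hb^2.5 * sin(2 * alpha_b)
Hb^2.5 = 2.04^2.5 = 5.943954
sin(2 * 13.3) = sin(26.6) = 0.447759
Q = 0.72 * 5.943954 * 0.447759
Q = 1.9163 m^3/s

1.9163


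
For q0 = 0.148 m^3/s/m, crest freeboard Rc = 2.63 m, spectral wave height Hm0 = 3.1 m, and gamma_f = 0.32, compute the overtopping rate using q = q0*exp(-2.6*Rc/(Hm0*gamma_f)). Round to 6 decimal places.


q = q0 * exp(-2.6 * Rc / (Hm0 * gamma_f))
Exponent = -2.6 * 2.63 / (3.1 * 0.32)
= -2.6 * 2.63 / 0.9920
= -6.893145
exp(-6.893145) = 0.001015
q = 0.148 * 0.001015
q = 0.000150 m^3/s/m

0.000150
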